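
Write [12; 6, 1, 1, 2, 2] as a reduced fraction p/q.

Using pₖ = aₖpₖ₋₁ + pₖ₋₂ and qₖ = aₖqₖ₋₁ + qₖ₋₂:
  k=0: a=12, p=12, q=1
  k=1: a=6, p=73, q=6
  k=2: a=1, p=85, q=7
  k=3: a=1, p=158, q=13
  k=4: a=2, p=401, q=33
  k=5: a=2, p=960, q=79

960/79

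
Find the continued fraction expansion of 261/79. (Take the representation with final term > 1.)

261 = 3·79 + 24
79 = 3·24 + 7
24 = 3·7 + 3
7 = 2·3 + 1
3 = 3·1 + 0  (stop)
So 261/79 = [3; 3, 3, 2, 3].

[3; 3, 3, 2, 3]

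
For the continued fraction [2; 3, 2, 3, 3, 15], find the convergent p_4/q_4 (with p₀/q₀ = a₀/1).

Using pₖ = aₖpₖ₋₁ + pₖ₋₂, qₖ = aₖqₖ₋₁ + qₖ₋₂ (with p₋₁=1, p₋₂=0, q₋₁=0, q₋₂=1):
  k=0: a=2, p=2, q=1
  k=1: a=3, p=7, q=3
  k=2: a=2, p=16, q=7
  k=3: a=3, p=55, q=24
  k=4: a=3, p=181, q=79

181/79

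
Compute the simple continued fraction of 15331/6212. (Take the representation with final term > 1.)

[2; 2, 7, 3, 3, 2, 5, 3]

15331 = 2*6212 + 2907
6212 = 2*2907 + 398
2907 = 7*398 + 121
398 = 3*121 + 35
121 = 3*35 + 16
35 = 2*16 + 3
16 = 5*3 + 1
3 = 3*1 + 0  (stop)
So 15331/6212 = [2; 2, 7, 3, 3, 2, 5, 3].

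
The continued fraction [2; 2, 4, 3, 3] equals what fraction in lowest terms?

Fold from the inside: start with 3/1.
  3 + 1/3 = 10/3
  4 + 3/10 = 43/10
  2 + 10/43 = 96/43
  2 + 43/96 = 235/96

235/96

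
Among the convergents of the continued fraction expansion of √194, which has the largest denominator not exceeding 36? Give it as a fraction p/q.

195/14

√194 = [13; 1, 12, 1, 26, …] (period length 4).
Convergents:
  p_0/q_0 = 13/1
  p_1/q_1 = 14/1
  p_2/q_2 = 181/13
  p_3/q_3 = 195/14
  p_4/q_4 = 5251/377
q_3 = 14 ≤ 36 < 377 = q_4, so the answer is 195/14.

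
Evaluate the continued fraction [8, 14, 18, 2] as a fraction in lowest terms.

Using pₖ = aₖpₖ₋₁ + pₖ₋₂ and qₖ = aₖqₖ₋₁ + qₖ₋₂:
  k=0: a=8, p=8, q=1
  k=1: a=14, p=113, q=14
  k=2: a=18, p=2042, q=253
  k=3: a=2, p=4197, q=520

4197/520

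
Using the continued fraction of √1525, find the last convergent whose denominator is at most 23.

781/20

√1525 = [39; 19, 1, 1, 19, 78, …] (period length 5).
Convergents:
  p_0/q_0 = 39/1
  p_1/q_1 = 742/19
  p_2/q_2 = 781/20
  p_3/q_3 = 1523/39
q_2 = 20 ≤ 23 < 39 = q_3, so the answer is 781/20.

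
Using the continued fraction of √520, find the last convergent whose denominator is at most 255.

5222/229

√520 = [22; 1, 4, 11, 4, 1, 44, …] (period length 6).
Convergents:
  p_0/q_0 = 22/1
  p_1/q_1 = 23/1
  p_2/q_2 = 114/5
  p_3/q_3 = 1277/56
  p_4/q_4 = 5222/229
  p_5/q_5 = 6499/285
q_4 = 229 ≤ 255 < 285 = q_5, so the answer is 5222/229.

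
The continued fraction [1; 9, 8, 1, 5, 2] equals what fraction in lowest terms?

1163/1048

Using pₖ = aₖpₖ₋₁ + pₖ₋₂ and qₖ = aₖqₖ₋₁ + qₖ₋₂:
  k=0: a=1, p=1, q=1
  k=1: a=9, p=10, q=9
  k=2: a=8, p=81, q=73
  k=3: a=1, p=91, q=82
  k=4: a=5, p=536, q=483
  k=5: a=2, p=1163, q=1048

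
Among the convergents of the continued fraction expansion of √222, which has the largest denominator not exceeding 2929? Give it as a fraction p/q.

39946/2681

√222 = [14; 1, 8, 1, 28, …] (period length 4).
Convergents:
  p_0/q_0 = 14/1
  p_1/q_1 = 15/1
  p_2/q_2 = 134/9
  p_3/q_3 = 149/10
  p_4/q_4 = 4306/289
  p_5/q_5 = 4455/299
  p_6/q_6 = 39946/2681
  p_7/q_7 = 44401/2980
q_6 = 2681 ≤ 2929 < 2980 = q_7, so the answer is 39946/2681.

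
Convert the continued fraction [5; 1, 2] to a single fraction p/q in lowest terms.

Using pₖ = aₖpₖ₋₁ + pₖ₋₂ and qₖ = aₖqₖ₋₁ + qₖ₋₂:
  k=0: a=5, p=5, q=1
  k=1: a=1, p=6, q=1
  k=2: a=2, p=17, q=3

17/3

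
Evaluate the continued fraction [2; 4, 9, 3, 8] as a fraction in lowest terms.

Using pₖ = aₖpₖ₋₁ + pₖ₋₂ and qₖ = aₖqₖ₋₁ + qₖ₋₂:
  k=0: a=2, p=2, q=1
  k=1: a=4, p=9, q=4
  k=2: a=9, p=83, q=37
  k=3: a=3, p=258, q=115
  k=4: a=8, p=2147, q=957

2147/957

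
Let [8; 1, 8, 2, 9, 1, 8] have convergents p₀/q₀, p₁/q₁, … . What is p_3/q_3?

169/19

Using pₖ = aₖpₖ₋₁ + pₖ₋₂, qₖ = aₖqₖ₋₁ + qₖ₋₂ (with p₋₁=1, p₋₂=0, q₋₁=0, q₋₂=1):
  k=0: a=8, p=8, q=1
  k=1: a=1, p=9, q=1
  k=2: a=8, p=80, q=9
  k=3: a=2, p=169, q=19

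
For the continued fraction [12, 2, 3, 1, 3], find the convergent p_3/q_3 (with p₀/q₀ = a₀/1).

112/9

Using pₖ = aₖpₖ₋₁ + pₖ₋₂, qₖ = aₖqₖ₋₁ + qₖ₋₂ (with p₋₁=1, p₋₂=0, q₋₁=0, q₋₂=1):
  k=0: a=12, p=12, q=1
  k=1: a=2, p=25, q=2
  k=2: a=3, p=87, q=7
  k=3: a=1, p=112, q=9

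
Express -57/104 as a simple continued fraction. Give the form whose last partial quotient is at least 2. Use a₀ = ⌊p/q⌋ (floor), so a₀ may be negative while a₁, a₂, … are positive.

[-1; 2, 4, 1, 2, 3]

-57 = -1×104 + 47
104 = 2×47 + 10
47 = 4×10 + 7
10 = 1×7 + 3
7 = 2×3 + 1
3 = 3×1 + 0  (stop)
So -57/104 = [-1; 2, 4, 1, 2, 3].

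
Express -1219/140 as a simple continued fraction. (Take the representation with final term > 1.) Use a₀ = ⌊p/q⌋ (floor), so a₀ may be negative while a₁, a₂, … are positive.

-1219 = -9×140 + 41
140 = 3×41 + 17
41 = 2×17 + 7
17 = 2×7 + 3
7 = 2×3 + 1
3 = 3×1 + 0  (stop)
So -1219/140 = [-9; 3, 2, 2, 2, 3].

[-9; 3, 2, 2, 2, 3]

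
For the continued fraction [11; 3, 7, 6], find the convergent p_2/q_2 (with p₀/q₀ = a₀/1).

Using pₖ = aₖpₖ₋₁ + pₖ₋₂, qₖ = aₖqₖ₋₁ + qₖ₋₂ (with p₋₁=1, p₋₂=0, q₋₁=0, q₋₂=1):
  k=0: a=11, p=11, q=1
  k=1: a=3, p=34, q=3
  k=2: a=7, p=249, q=22

249/22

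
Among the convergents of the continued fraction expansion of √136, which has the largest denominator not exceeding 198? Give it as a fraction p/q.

√136 = [11; 1, 1, 1, 22, …] (period length 4).
Convergents:
  p_0/q_0 = 11/1
  p_1/q_1 = 12/1
  p_2/q_2 = 23/2
  p_3/q_3 = 35/3
  p_4/q_4 = 793/68
  p_5/q_5 = 828/71
  p_6/q_6 = 1621/139
  p_7/q_7 = 2449/210
q_6 = 139 ≤ 198 < 210 = q_7, so the answer is 1621/139.

1621/139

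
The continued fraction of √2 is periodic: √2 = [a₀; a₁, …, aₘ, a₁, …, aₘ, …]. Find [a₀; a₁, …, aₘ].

[1; 2]

a₀ = ⌊√2⌋ = 1.
With m₀=0, d₀=1 and mₖ₊₁ = dₖaₖ − mₖ, dₖ₊₁ = (n − mₖ₊₁²)/dₖ, aₖ₊₁ = ⌊(a₀+mₖ₊₁)/dₖ₊₁⌋:
  k=1: m=1, d=1, a=2
d=1 and a=2a₀=2 at k=1, so the next step gives (m, d) = (1, 1) again — its k=1 value — and the period has length 1.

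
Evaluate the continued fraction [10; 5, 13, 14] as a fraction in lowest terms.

Using pₖ = aₖpₖ₋₁ + pₖ₋₂ and qₖ = aₖqₖ₋₁ + qₖ₋₂:
  k=0: a=10, p=10, q=1
  k=1: a=5, p=51, q=5
  k=2: a=13, p=673, q=66
  k=3: a=14, p=9473, q=929

9473/929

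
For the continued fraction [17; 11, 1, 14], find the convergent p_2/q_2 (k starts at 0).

Using pₖ = aₖpₖ₋₁ + pₖ₋₂, qₖ = aₖqₖ₋₁ + qₖ₋₂ (with p₋₁=1, p₋₂=0, q₋₁=0, q₋₂=1):
  k=0: a=17, p=17, q=1
  k=1: a=11, p=188, q=11
  k=2: a=1, p=205, q=12

205/12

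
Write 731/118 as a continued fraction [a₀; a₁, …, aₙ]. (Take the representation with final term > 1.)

731 = 6*118 + 23
118 = 5*23 + 3
23 = 7*3 + 2
3 = 1*2 + 1
2 = 2*1 + 0  (stop)
So 731/118 = [6; 5, 7, 1, 2].

[6; 5, 7, 1, 2]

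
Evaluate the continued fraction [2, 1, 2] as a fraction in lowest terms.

Fold from the inside: start with 2/1.
  1 + 1/2 = 3/2
  2 + 2/3 = 8/3

8/3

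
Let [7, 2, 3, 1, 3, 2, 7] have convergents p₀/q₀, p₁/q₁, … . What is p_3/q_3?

67/9

Using pₖ = aₖpₖ₋₁ + pₖ₋₂, qₖ = aₖqₖ₋₁ + qₖ₋₂ (with p₋₁=1, p₋₂=0, q₋₁=0, q₋₂=1):
  k=0: a=7, p=7, q=1
  k=1: a=2, p=15, q=2
  k=2: a=3, p=52, q=7
  k=3: a=1, p=67, q=9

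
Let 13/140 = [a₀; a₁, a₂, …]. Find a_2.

13 = 0·140 + 13   →  a_0 = 0
140 = 10·13 + 10   →  a_1 = 10
13 = 1·10 + 3   →  a_2 = 1

1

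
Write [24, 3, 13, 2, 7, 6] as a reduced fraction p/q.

92655/3809

Fold from the inside: start with 6/1.
  7 + 1/6 = 43/6
  2 + 6/43 = 92/43
  13 + 43/92 = 1239/92
  3 + 92/1239 = 3809/1239
  24 + 1239/3809 = 92655/3809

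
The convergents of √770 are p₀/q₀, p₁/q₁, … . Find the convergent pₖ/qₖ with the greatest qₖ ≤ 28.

111/4

√770 = [27; 1, 2, 1, 54, …] (period length 4).
Convergents:
  p_0/q_0 = 27/1
  p_1/q_1 = 28/1
  p_2/q_2 = 83/3
  p_3/q_3 = 111/4
  p_4/q_4 = 6077/219
q_3 = 4 ≤ 28 < 219 = q_4, so the answer is 111/4.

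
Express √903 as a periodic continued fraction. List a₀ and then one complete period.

[30; 20, 60]

a₀ = ⌊√903⌋ = 30.
With m₀=0, d₀=1 and mₖ₊₁ = dₖaₖ − mₖ, dₖ₊₁ = (n − mₖ₊₁²)/dₖ, aₖ₊₁ = ⌊(a₀+mₖ₊₁)/dₖ₊₁⌋:
  k=1: m=30, d=3, a=20
  k=2: m=30, d=1, a=60
d=1 and a=2a₀=60 at k=2, so the next step gives (m, d) = (30, 3) again — its k=1 value — and the period has length 2.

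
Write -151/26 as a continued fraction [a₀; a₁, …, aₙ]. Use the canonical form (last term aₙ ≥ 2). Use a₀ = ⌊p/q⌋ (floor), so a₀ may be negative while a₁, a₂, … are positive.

[-6; 5, 5]

-151 = -6×26 + 5
26 = 5×5 + 1
5 = 5×1 + 0  (stop)
So -151/26 = [-6; 5, 5].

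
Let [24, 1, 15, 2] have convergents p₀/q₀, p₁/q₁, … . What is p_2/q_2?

399/16

Using pₖ = aₖpₖ₋₁ + pₖ₋₂, qₖ = aₖqₖ₋₁ + qₖ₋₂ (with p₋₁=1, p₋₂=0, q₋₁=0, q₋₂=1):
  k=0: a=24, p=24, q=1
  k=1: a=1, p=25, q=1
  k=2: a=15, p=399, q=16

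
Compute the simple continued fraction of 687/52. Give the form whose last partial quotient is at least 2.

[13; 4, 1, 2, 1, 2]

687 = 13×52 + 11
52 = 4×11 + 8
11 = 1×8 + 3
8 = 2×3 + 2
3 = 1×2 + 1
2 = 2×1 + 0  (stop)
So 687/52 = [13; 4, 1, 2, 1, 2].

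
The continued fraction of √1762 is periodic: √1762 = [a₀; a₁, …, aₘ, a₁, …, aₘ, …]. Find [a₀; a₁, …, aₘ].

[41; 1, 40, 1, 82]

a₀ = ⌊√1762⌋ = 41.
With m₀=0, d₀=1 and mₖ₊₁ = dₖaₖ − mₖ, dₖ₊₁ = (n − mₖ₊₁²)/dₖ, aₖ₊₁ = ⌊(a₀+mₖ₊₁)/dₖ₊₁⌋:
  k=1: m=41, d=81, a=1
  k=2: m=40, d=2, a=40
  k=3: m=40, d=81, a=1
  k=4: m=41, d=1, a=82
d=1 and a=2a₀=82 at k=4, so the next step gives (m, d) = (41, 81) again — its k=1 value — and the period has length 4.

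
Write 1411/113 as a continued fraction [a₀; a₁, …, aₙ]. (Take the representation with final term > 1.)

[12; 2, 18, 3]

1411 = 12·113 + 55
113 = 2·55 + 3
55 = 18·3 + 1
3 = 3·1 + 0  (stop)
So 1411/113 = [12; 2, 18, 3].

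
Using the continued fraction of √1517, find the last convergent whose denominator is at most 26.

√1517 = [38; 1, 18, 2, 18, 1, 76, …] (period length 6).
Convergents:
  p_0/q_0 = 38/1
  p_1/q_1 = 39/1
  p_2/q_2 = 740/19
  p_3/q_3 = 1519/39
q_2 = 19 ≤ 26 < 39 = q_3, so the answer is 740/19.

740/19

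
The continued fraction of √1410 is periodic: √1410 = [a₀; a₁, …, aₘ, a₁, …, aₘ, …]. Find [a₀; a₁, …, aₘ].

[37; 1, 1, 4, 1, 1, 74]

a₀ = ⌊√1410⌋ = 37.
With m₀=0, d₀=1 and mₖ₊₁ = dₖaₖ − mₖ, dₖ₊₁ = (n − mₖ₊₁²)/dₖ, aₖ₊₁ = ⌊(a₀+mₖ₊₁)/dₖ₊₁⌋:
  k=1: m=37, d=41, a=1
  k=2: m=4, d=34, a=1
  k=3: m=30, d=15, a=4
  k=4: m=30, d=34, a=1
  k=5: m=4, d=41, a=1
  k=6: m=37, d=1, a=74
d=1 and a=2a₀=74 at k=6, so the next step gives (m, d) = (37, 41) again — its k=1 value — and the period has length 6.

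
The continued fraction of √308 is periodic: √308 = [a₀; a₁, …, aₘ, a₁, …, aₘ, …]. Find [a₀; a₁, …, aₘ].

a₀ = ⌊√308⌋ = 17.
With m₀=0, d₀=1 and mₖ₊₁ = dₖaₖ − mₖ, dₖ₊₁ = (n − mₖ₊₁²)/dₖ, aₖ₊₁ = ⌊(a₀+mₖ₊₁)/dₖ₊₁⌋:
  k=1: m=17, d=19, a=1
  k=2: m=2, d=16, a=1
  k=3: m=14, d=7, a=4
  k=4: m=14, d=16, a=1
  k=5: m=2, d=19, a=1
  k=6: m=17, d=1, a=34
d=1 and a=2a₀=34 at k=6, so the next step gives (m, d) = (17, 19) again — its k=1 value — and the period has length 6.

[17; 1, 1, 4, 1, 1, 34]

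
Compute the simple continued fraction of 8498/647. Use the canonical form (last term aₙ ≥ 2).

[13; 7, 2, 3, 2, 5]

8498 = 13·647 + 87
647 = 7·87 + 38
87 = 2·38 + 11
38 = 3·11 + 5
11 = 2·5 + 1
5 = 5·1 + 0  (stop)
So 8498/647 = [13; 7, 2, 3, 2, 5].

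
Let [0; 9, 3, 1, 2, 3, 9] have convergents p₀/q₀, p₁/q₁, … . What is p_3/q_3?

4/37

Using pₖ = aₖpₖ₋₁ + pₖ₋₂, qₖ = aₖqₖ₋₁ + qₖ₋₂ (with p₋₁=1, p₋₂=0, q₋₁=0, q₋₂=1):
  k=0: a=0, p=0, q=1
  k=1: a=9, p=1, q=9
  k=2: a=3, p=3, q=28
  k=3: a=1, p=4, q=37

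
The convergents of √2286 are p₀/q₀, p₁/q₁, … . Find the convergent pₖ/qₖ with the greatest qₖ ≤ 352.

√2286 = [47; 1, 4, 3, 10, 3, 4, 1, 94, …] (period length 8).
Convergents:
  p_0/q_0 = 47/1
  p_1/q_1 = 48/1
  p_2/q_2 = 239/5
  p_3/q_3 = 765/16
  p_4/q_4 = 7889/165
  p_5/q_5 = 24432/511
q_4 = 165 ≤ 352 < 511 = q_5, so the answer is 7889/165.

7889/165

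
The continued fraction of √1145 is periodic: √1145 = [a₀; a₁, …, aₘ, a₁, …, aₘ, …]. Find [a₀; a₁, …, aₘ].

[33; 1, 5, 5, 1, 66]

a₀ = ⌊√1145⌋ = 33.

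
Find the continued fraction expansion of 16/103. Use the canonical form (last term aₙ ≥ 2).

16 = 0*103 + 16
103 = 6*16 + 7
16 = 2*7 + 2
7 = 3*2 + 1
2 = 2*1 + 0  (stop)
So 16/103 = [0; 6, 2, 3, 2].

[0; 6, 2, 3, 2]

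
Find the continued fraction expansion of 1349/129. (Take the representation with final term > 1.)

1349 = 10×129 + 59
129 = 2×59 + 11
59 = 5×11 + 4
11 = 2×4 + 3
4 = 1×3 + 1
3 = 3×1 + 0  (stop)
So 1349/129 = [10; 2, 5, 2, 1, 3].

[10; 2, 5, 2, 1, 3]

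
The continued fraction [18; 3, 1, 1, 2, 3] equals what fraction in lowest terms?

1115/61

Fold from the inside: start with 3/1.
  2 + 1/3 = 7/3
  1 + 3/7 = 10/7
  1 + 7/10 = 17/10
  3 + 10/17 = 61/17
  18 + 17/61 = 1115/61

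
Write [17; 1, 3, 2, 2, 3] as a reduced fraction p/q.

1333/75

Using pₖ = aₖpₖ₋₁ + pₖ₋₂ and qₖ = aₖqₖ₋₁ + qₖ₋₂:
  k=0: a=17, p=17, q=1
  k=1: a=1, p=18, q=1
  k=2: a=3, p=71, q=4
  k=3: a=2, p=160, q=9
  k=4: a=2, p=391, q=22
  k=5: a=3, p=1333, q=75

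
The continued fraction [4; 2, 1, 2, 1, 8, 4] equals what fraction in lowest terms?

1724/395

Using pₖ = aₖpₖ₋₁ + pₖ₋₂ and qₖ = aₖqₖ₋₁ + qₖ₋₂:
  k=0: a=4, p=4, q=1
  k=1: a=2, p=9, q=2
  k=2: a=1, p=13, q=3
  k=3: a=2, p=35, q=8
  k=4: a=1, p=48, q=11
  k=5: a=8, p=419, q=96
  k=6: a=4, p=1724, q=395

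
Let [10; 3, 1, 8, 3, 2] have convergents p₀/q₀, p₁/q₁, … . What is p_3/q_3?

359/35

Using pₖ = aₖpₖ₋₁ + pₖ₋₂, qₖ = aₖqₖ₋₁ + qₖ₋₂ (with p₋₁=1, p₋₂=0, q₋₁=0, q₋₂=1):
  k=0: a=10, p=10, q=1
  k=1: a=3, p=31, q=3
  k=2: a=1, p=41, q=4
  k=3: a=8, p=359, q=35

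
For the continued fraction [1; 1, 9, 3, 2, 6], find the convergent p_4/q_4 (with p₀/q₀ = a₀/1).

Using pₖ = aₖpₖ₋₁ + pₖ₋₂, qₖ = aₖqₖ₋₁ + qₖ₋₂ (with p₋₁=1, p₋₂=0, q₋₁=0, q₋₂=1):
  k=0: a=1, p=1, q=1
  k=1: a=1, p=2, q=1
  k=2: a=9, p=19, q=10
  k=3: a=3, p=59, q=31
  k=4: a=2, p=137, q=72

137/72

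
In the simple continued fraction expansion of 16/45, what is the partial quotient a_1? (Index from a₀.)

2

16 = 0·45 + 16   →  a_0 = 0
45 = 2·16 + 13   →  a_1 = 2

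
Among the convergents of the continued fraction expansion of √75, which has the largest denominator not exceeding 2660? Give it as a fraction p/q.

22508/2599

√75 = [8; 1, 1, 1, 16, …] (period length 4).
Convergents:
  p_0/q_0 = 8/1
  p_1/q_1 = 9/1
  p_2/q_2 = 17/2
  p_3/q_3 = 26/3
  p_4/q_4 = 433/50
  p_5/q_5 = 459/53
  p_6/q_6 = 892/103
  p_7/q_7 = 1351/156
  p_8/q_8 = 22508/2599
  p_9/q_9 = 23859/2755
q_8 = 2599 ≤ 2660 < 2755 = q_9, so the answer is 22508/2599.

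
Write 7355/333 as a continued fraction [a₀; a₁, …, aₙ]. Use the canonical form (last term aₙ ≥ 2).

7355 = 22×333 + 29
333 = 11×29 + 14
29 = 2×14 + 1
14 = 14×1 + 0  (stop)
So 7355/333 = [22; 11, 2, 14].

[22; 11, 2, 14]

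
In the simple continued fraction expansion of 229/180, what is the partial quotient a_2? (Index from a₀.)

1

229 = 1·180 + 49   →  a_0 = 1
180 = 3·49 + 33   →  a_1 = 3
49 = 1·33 + 16   →  a_2 = 1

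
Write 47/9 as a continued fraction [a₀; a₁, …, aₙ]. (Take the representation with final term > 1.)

[5; 4, 2]

47 = 5·9 + 2
9 = 4·2 + 1
2 = 2·1 + 0  (stop)
So 47/9 = [5; 4, 2].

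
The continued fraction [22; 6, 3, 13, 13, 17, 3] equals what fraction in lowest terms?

Using pₖ = aₖpₖ₋₁ + pₖ₋₂ and qₖ = aₖqₖ₋₁ + qₖ₋₂:
  k=0: a=22, p=22, q=1
  k=1: a=6, p=133, q=6
  k=2: a=3, p=421, q=19
  k=3: a=13, p=5606, q=253
  k=4: a=13, p=73299, q=3308
  k=5: a=17, p=1251689, q=56489
  k=6: a=3, p=3828366, q=172775

3828366/172775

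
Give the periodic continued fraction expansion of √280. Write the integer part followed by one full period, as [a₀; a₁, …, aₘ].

a₀ = ⌊√280⌋ = 16.
With m₀=0, d₀=1 and mₖ₊₁ = dₖaₖ − mₖ, dₖ₊₁ = (n − mₖ₊₁²)/dₖ, aₖ₊₁ = ⌊(a₀+mₖ₊₁)/dₖ₊₁⌋:
  k=1: m=16, d=24, a=1
  k=2: m=8, d=9, a=2
  k=3: m=10, d=20, a=1
  k=4: m=10, d=9, a=2
  k=5: m=8, d=24, a=1
  k=6: m=16, d=1, a=32
d=1 and a=2a₀=32 at k=6, so the next step gives (m, d) = (16, 24) again — its k=1 value — and the period has length 6.

[16; 1, 2, 1, 2, 1, 32]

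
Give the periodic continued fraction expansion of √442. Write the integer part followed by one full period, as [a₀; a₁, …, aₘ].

a₀ = ⌊√442⌋ = 21.
With m₀=0, d₀=1 and mₖ₊₁ = dₖaₖ − mₖ, dₖ₊₁ = (n − mₖ₊₁²)/dₖ, aₖ₊₁ = ⌊(a₀+mₖ₊₁)/dₖ₊₁⌋:
  k=1: m=21, d=1, a=42
d=1 and a=2a₀=42 at k=1, so the next step gives (m, d) = (21, 1) again — its k=1 value — and the period has length 1.

[21; 42]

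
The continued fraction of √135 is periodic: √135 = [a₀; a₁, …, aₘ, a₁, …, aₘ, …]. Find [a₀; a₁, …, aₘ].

[11; 1, 1, 1, 1, 1, 1, 1, 22]

a₀ = ⌊√135⌋ = 11.
With m₀=0, d₀=1 and mₖ₊₁ = dₖaₖ − mₖ, dₖ₊₁ = (n − mₖ₊₁²)/dₖ, aₖ₊₁ = ⌊(a₀+mₖ₊₁)/dₖ₊₁⌋:
  k=1: m=11, d=14, a=1
  k=2: m=3, d=9, a=1
  k=3: m=6, d=11, a=1
  k=4: m=5, d=10, a=1
  k=5: m=5, d=11, a=1
  k=6: m=6, d=9, a=1
  k=7: m=3, d=14, a=1
  k=8: m=11, d=1, a=22
d=1 and a=2a₀=22 at k=8, so the next step gives (m, d) = (11, 14) again — its k=1 value — and the period has length 8.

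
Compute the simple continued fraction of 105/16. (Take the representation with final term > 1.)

105 = 6×16 + 9
16 = 1×9 + 7
9 = 1×7 + 2
7 = 3×2 + 1
2 = 2×1 + 0  (stop)
So 105/16 = [6; 1, 1, 3, 2].

[6; 1, 1, 3, 2]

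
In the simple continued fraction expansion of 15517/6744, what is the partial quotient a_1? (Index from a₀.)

15517 = 2·6744 + 2029   →  a_0 = 2
6744 = 3·2029 + 657   →  a_1 = 3

3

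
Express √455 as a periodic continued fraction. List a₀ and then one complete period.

a₀ = ⌊√455⌋ = 21.
With m₀=0, d₀=1 and mₖ₊₁ = dₖaₖ − mₖ, dₖ₊₁ = (n − mₖ₊₁²)/dₖ, aₖ₊₁ = ⌊(a₀+mₖ₊₁)/dₖ₊₁⌋:
  k=1: m=21, d=14, a=3
  k=2: m=21, d=1, a=42
d=1 and a=2a₀=42 at k=2, so the next step gives (m, d) = (21, 14) again — its k=1 value — and the period has length 2.

[21; 3, 42]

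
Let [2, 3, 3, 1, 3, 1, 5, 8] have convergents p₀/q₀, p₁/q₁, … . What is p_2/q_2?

Using pₖ = aₖpₖ₋₁ + pₖ₋₂, qₖ = aₖqₖ₋₁ + qₖ₋₂ (with p₋₁=1, p₋₂=0, q₋₁=0, q₋₂=1):
  k=0: a=2, p=2, q=1
  k=1: a=3, p=7, q=3
  k=2: a=3, p=23, q=10

23/10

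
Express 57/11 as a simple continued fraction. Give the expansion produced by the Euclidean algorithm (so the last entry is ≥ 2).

[5; 5, 2]

57 = 5×11 + 2
11 = 5×2 + 1
2 = 2×1 + 0  (stop)
So 57/11 = [5; 5, 2].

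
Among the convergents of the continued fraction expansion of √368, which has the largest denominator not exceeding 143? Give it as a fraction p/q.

1151/60

√368 = [19; 5, 2, 5, 38, …] (period length 4).
Convergents:
  p_0/q_0 = 19/1
  p_1/q_1 = 96/5
  p_2/q_2 = 211/11
  p_3/q_3 = 1151/60
  p_4/q_4 = 43949/2291
q_3 = 60 ≤ 143 < 2291 = q_4, so the answer is 1151/60.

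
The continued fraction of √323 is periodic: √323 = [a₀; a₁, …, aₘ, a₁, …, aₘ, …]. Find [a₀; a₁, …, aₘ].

[17; 1, 34]

a₀ = ⌊√323⌋ = 17.
With m₀=0, d₀=1 and mₖ₊₁ = dₖaₖ − mₖ, dₖ₊₁ = (n − mₖ₊₁²)/dₖ, aₖ₊₁ = ⌊(a₀+mₖ₊₁)/dₖ₊₁⌋:
  k=1: m=17, d=34, a=1
  k=2: m=17, d=1, a=34
d=1 and a=2a₀=34 at k=2, so the next step gives (m, d) = (17, 34) again — its k=1 value — and the period has length 2.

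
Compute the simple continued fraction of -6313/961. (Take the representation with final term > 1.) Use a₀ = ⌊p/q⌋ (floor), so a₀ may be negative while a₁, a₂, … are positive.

-6313 = -7·961 + 414
961 = 2·414 + 133
414 = 3·133 + 15
133 = 8·15 + 13
15 = 1·13 + 2
13 = 6·2 + 1
2 = 2·1 + 0  (stop)
So -6313/961 = [-7; 2, 3, 8, 1, 6, 2].

[-7; 2, 3, 8, 1, 6, 2]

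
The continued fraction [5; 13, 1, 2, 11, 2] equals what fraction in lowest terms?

Fold from the inside: start with 2/1.
  11 + 1/2 = 23/2
  2 + 2/23 = 48/23
  1 + 23/48 = 71/48
  13 + 48/71 = 971/71
  5 + 71/971 = 4926/971

4926/971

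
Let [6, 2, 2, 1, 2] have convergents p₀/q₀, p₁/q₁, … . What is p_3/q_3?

45/7

Using pₖ = aₖpₖ₋₁ + pₖ₋₂, qₖ = aₖqₖ₋₁ + qₖ₋₂ (with p₋₁=1, p₋₂=0, q₋₁=0, q₋₂=1):
  k=0: a=6, p=6, q=1
  k=1: a=2, p=13, q=2
  k=2: a=2, p=32, q=5
  k=3: a=1, p=45, q=7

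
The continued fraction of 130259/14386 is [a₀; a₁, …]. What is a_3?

15

130259 = 9·14386 + 785   →  a_0 = 9
14386 = 18·785 + 256   →  a_1 = 18
785 = 3·256 + 17   →  a_2 = 3
256 = 15·17 + 1   →  a_3 = 15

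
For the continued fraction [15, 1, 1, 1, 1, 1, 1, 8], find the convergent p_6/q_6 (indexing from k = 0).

203/13

Using pₖ = aₖpₖ₋₁ + pₖ₋₂, qₖ = aₖqₖ₋₁ + qₖ₋₂ (with p₋₁=1, p₋₂=0, q₋₁=0, q₋₂=1):
  k=0: a=15, p=15, q=1
  k=1: a=1, p=16, q=1
  k=2: a=1, p=31, q=2
  k=3: a=1, p=47, q=3
  k=4: a=1, p=78, q=5
  k=5: a=1, p=125, q=8
  k=6: a=1, p=203, q=13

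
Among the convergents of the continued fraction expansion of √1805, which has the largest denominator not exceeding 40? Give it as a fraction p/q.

√1805 = [42; 2, 16, 2, 84, …] (period length 4).
Convergents:
  p_0/q_0 = 42/1
  p_1/q_1 = 85/2
  p_2/q_2 = 1402/33
  p_3/q_3 = 2889/68
q_2 = 33 ≤ 40 < 68 = q_3, so the answer is 1402/33.

1402/33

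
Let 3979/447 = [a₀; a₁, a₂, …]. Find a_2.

3979 = 8·447 + 403   →  a_0 = 8
447 = 1·403 + 44   →  a_1 = 1
403 = 9·44 + 7   →  a_2 = 9

9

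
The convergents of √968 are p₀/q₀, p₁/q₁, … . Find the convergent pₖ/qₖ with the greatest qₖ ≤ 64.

√968 = [31; 8, 1, 6, 1, 8, 62, …] (period length 6).
Convergents:
  p_0/q_0 = 31/1
  p_1/q_1 = 249/8
  p_2/q_2 = 280/9
  p_3/q_3 = 1929/62
  p_4/q_4 = 2209/71
q_3 = 62 ≤ 64 < 71 = q_4, so the answer is 1929/62.

1929/62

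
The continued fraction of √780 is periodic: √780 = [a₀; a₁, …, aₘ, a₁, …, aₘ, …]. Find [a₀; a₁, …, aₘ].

a₀ = ⌊√780⌋ = 27.

[27; 1, 12, 1, 54]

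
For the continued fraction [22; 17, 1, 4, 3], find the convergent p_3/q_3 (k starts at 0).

Using pₖ = aₖpₖ₋₁ + pₖ₋₂, qₖ = aₖqₖ₋₁ + qₖ₋₂ (with p₋₁=1, p₋₂=0, q₋₁=0, q₋₂=1):
  k=0: a=22, p=22, q=1
  k=1: a=17, p=375, q=17
  k=2: a=1, p=397, q=18
  k=3: a=4, p=1963, q=89

1963/89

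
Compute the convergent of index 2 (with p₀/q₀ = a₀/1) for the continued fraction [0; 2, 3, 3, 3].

Using pₖ = aₖpₖ₋₁ + pₖ₋₂, qₖ = aₖqₖ₋₁ + qₖ₋₂ (with p₋₁=1, p₋₂=0, q₋₁=0, q₋₂=1):
  k=0: a=0, p=0, q=1
  k=1: a=2, p=1, q=2
  k=2: a=3, p=3, q=7

3/7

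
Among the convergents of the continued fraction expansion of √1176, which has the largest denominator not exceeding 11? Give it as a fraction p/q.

240/7

√1176 = [34; 3, 2, 2, 2, 3, 68, …] (period length 6).
Convergents:
  p_0/q_0 = 34/1
  p_1/q_1 = 103/3
  p_2/q_2 = 240/7
  p_3/q_3 = 583/17
q_2 = 7 ≤ 11 < 17 = q_3, so the answer is 240/7.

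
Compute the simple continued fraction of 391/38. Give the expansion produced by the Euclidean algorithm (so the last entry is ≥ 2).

391 = 10×38 + 11
38 = 3×11 + 5
11 = 2×5 + 1
5 = 5×1 + 0  (stop)
So 391/38 = [10; 3, 2, 5].

[10; 3, 2, 5]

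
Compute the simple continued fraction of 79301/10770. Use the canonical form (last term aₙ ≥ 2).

79301 = 7×10770 + 3911
10770 = 2×3911 + 2948
3911 = 1×2948 + 963
2948 = 3×963 + 59
963 = 16×59 + 19
59 = 3×19 + 2
19 = 9×2 + 1
2 = 2×1 + 0  (stop)
So 79301/10770 = [7; 2, 1, 3, 16, 3, 9, 2].

[7; 2, 1, 3, 16, 3, 9, 2]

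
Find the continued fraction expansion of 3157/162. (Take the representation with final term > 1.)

[19; 2, 19, 1, 3]

3157 = 19*162 + 79
162 = 2*79 + 4
79 = 19*4 + 3
4 = 1*3 + 1
3 = 3*1 + 0  (stop)
So 3157/162 = [19; 2, 19, 1, 3].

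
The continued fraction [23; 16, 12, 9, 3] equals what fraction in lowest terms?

125735/5452

Using pₖ = aₖpₖ₋₁ + pₖ₋₂ and qₖ = aₖqₖ₋₁ + qₖ₋₂:
  k=0: a=23, p=23, q=1
  k=1: a=16, p=369, q=16
  k=2: a=12, p=4451, q=193
  k=3: a=9, p=40428, q=1753
  k=4: a=3, p=125735, q=5452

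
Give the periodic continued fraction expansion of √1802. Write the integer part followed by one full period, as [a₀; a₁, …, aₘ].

a₀ = ⌊√1802⌋ = 42.
With m₀=0, d₀=1 and mₖ₊₁ = dₖaₖ − mₖ, dₖ₊₁ = (n − mₖ₊₁²)/dₖ, aₖ₊₁ = ⌊(a₀+mₖ₊₁)/dₖ₊₁⌋:
  k=1: m=42, d=38, a=2
  k=2: m=34, d=17, a=4
  k=3: m=34, d=38, a=2
  k=4: m=42, d=1, a=84
d=1 and a=2a₀=84 at k=4, so the next step gives (m, d) = (42, 38) again — its k=1 value — and the period has length 4.

[42; 2, 4, 2, 84]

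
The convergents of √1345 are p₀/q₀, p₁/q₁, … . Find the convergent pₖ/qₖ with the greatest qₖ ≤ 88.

1577/43

√1345 = [36; 1, 2, 14, 2, 1, 72, …] (period length 6).
Convergents:
  p_0/q_0 = 36/1
  p_1/q_1 = 37/1
  p_2/q_2 = 110/3
  p_3/q_3 = 1577/43
  p_4/q_4 = 3264/89
q_3 = 43 ≤ 88 < 89 = q_4, so the answer is 1577/43.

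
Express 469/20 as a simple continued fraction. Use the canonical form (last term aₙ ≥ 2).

469 = 23·20 + 9
20 = 2·9 + 2
9 = 4·2 + 1
2 = 2·1 + 0  (stop)
So 469/20 = [23; 2, 4, 2].

[23; 2, 4, 2]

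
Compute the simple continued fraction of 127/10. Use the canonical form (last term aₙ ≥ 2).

[12; 1, 2, 3]

127 = 12·10 + 7
10 = 1·7 + 3
7 = 2·3 + 1
3 = 3·1 + 0  (stop)
So 127/10 = [12; 1, 2, 3].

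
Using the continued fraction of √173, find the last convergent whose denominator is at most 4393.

29239/2223

√173 = [13; 6, 1, 1, 6, 26, …] (period length 5).
Convergents:
  p_0/q_0 = 13/1
  p_1/q_1 = 79/6
  p_2/q_2 = 92/7
  p_3/q_3 = 171/13
  p_4/q_4 = 1118/85
  p_5/q_5 = 29239/2223
  p_6/q_6 = 176552/13423
q_5 = 2223 ≤ 4393 < 13423 = q_6, so the answer is 29239/2223.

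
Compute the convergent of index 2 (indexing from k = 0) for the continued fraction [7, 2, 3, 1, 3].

Using pₖ = aₖpₖ₋₁ + pₖ₋₂, qₖ = aₖqₖ₋₁ + qₖ₋₂ (with p₋₁=1, p₋₂=0, q₋₁=0, q₋₂=1):
  k=0: a=7, p=7, q=1
  k=1: a=2, p=15, q=2
  k=2: a=3, p=52, q=7

52/7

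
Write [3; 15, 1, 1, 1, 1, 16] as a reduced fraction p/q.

Using pₖ = aₖpₖ₋₁ + pₖ₋₂ and qₖ = aₖqₖ₋₁ + qₖ₋₂:
  k=0: a=3, p=3, q=1
  k=1: a=15, p=46, q=15
  k=2: a=1, p=49, q=16
  k=3: a=1, p=95, q=31
  k=4: a=1, p=144, q=47
  k=5: a=1, p=239, q=78
  k=6: a=16, p=3968, q=1295

3968/1295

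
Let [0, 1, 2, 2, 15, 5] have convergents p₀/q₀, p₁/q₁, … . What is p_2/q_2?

Using pₖ = aₖpₖ₋₁ + pₖ₋₂, qₖ = aₖqₖ₋₁ + qₖ₋₂ (with p₋₁=1, p₋₂=0, q₋₁=0, q₋₂=1):
  k=0: a=0, p=0, q=1
  k=1: a=1, p=1, q=1
  k=2: a=2, p=2, q=3

2/3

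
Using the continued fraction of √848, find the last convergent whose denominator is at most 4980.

66249/2275

√848 = [29; 8, 3, 3, 3, 8, 58, …] (period length 6).
Convergents:
  p_0/q_0 = 29/1
  p_1/q_1 = 233/8
  p_2/q_2 = 728/25
  p_3/q_3 = 2417/83
  p_4/q_4 = 7979/274
  p_5/q_5 = 66249/2275
  p_6/q_6 = 3850421/132224
q_5 = 2275 ≤ 4980 < 132224 = q_6, so the answer is 66249/2275.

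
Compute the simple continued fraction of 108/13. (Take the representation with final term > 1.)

108 = 8·13 + 4
13 = 3·4 + 1
4 = 4·1 + 0  (stop)
So 108/13 = [8; 3, 4].

[8; 3, 4]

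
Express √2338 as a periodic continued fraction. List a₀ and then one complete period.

[48; 2, 1, 5, 48, 5, 1, 2, 96]

a₀ = ⌊√2338⌋ = 48.
With m₀=0, d₀=1 and mₖ₊₁ = dₖaₖ − mₖ, dₖ₊₁ = (n − mₖ₊₁²)/dₖ, aₖ₊₁ = ⌊(a₀+mₖ₊₁)/dₖ₊₁⌋:
  k=1: m=48, d=34, a=2
  k=2: m=20, d=57, a=1
  k=3: m=37, d=17, a=5
  k=4: m=48, d=2, a=48
  k=5: m=48, d=17, a=5
  k=6: m=37, d=57, a=1
  k=7: m=20, d=34, a=2
  k=8: m=48, d=1, a=96
d=1 and a=2a₀=96 at k=8, so the next step gives (m, d) = (48, 34) again — its k=1 value — and the period has length 8.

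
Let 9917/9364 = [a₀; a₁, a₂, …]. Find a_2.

9917 = 1·9364 + 553   →  a_0 = 1
9364 = 16·553 + 516   →  a_1 = 16
553 = 1·516 + 37   →  a_2 = 1

1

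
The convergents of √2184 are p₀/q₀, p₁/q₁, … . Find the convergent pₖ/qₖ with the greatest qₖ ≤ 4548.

196420/4203

√2184 = [46; 1, 2, 1, 2, 1, 92, …] (period length 6).
Convergents:
  p_0/q_0 = 46/1
  p_1/q_1 = 47/1
  p_2/q_2 = 140/3
  p_3/q_3 = 187/4
  p_4/q_4 = 514/11
  p_5/q_5 = 701/15
  p_6/q_6 = 65006/1391
  p_7/q_7 = 65707/1406
  p_8/q_8 = 196420/4203
  p_9/q_9 = 262127/5609
q_8 = 4203 ≤ 4548 < 5609 = q_9, so the answer is 196420/4203.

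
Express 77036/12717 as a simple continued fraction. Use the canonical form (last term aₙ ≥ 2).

[6; 17, 3, 14, 17]

77036 = 6×12717 + 734
12717 = 17×734 + 239
734 = 3×239 + 17
239 = 14×17 + 1
17 = 17×1 + 0  (stop)
So 77036/12717 = [6; 17, 3, 14, 17].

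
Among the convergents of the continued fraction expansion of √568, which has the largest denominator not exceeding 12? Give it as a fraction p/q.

√568 = [23; 1, 4, 1, 46, …] (period length 4).
Convergents:
  p_0/q_0 = 23/1
  p_1/q_1 = 24/1
  p_2/q_2 = 119/5
  p_3/q_3 = 143/6
  p_4/q_4 = 6697/281
q_3 = 6 ≤ 12 < 281 = q_4, so the answer is 143/6.

143/6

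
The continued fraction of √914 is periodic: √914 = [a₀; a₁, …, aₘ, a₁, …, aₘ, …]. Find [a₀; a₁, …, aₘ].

a₀ = ⌊√914⌋ = 30.
With m₀=0, d₀=1 and mₖ₊₁ = dₖaₖ − mₖ, dₖ₊₁ = (n − mₖ₊₁²)/dₖ, aₖ₊₁ = ⌊(a₀+mₖ₊₁)/dₖ₊₁⌋:
  k=1: m=30, d=14, a=4
  k=2: m=26, d=17, a=3
  k=3: m=25, d=17, a=3
  k=4: m=26, d=14, a=4
  k=5: m=30, d=1, a=60
d=1 and a=2a₀=60 at k=5, so the next step gives (m, d) = (30, 14) again — its k=1 value — and the period has length 5.

[30; 4, 3, 3, 4, 60]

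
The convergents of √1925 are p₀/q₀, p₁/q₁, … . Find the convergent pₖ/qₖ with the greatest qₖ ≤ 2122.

30844/703

√1925 = [43; 1, 6, 1, 86, …] (period length 4).
Convergents:
  p_0/q_0 = 43/1
  p_1/q_1 = 44/1
  p_2/q_2 = 307/7
  p_3/q_3 = 351/8
  p_4/q_4 = 30493/695
  p_5/q_5 = 30844/703
  p_6/q_6 = 215557/4913
q_5 = 703 ≤ 2122 < 4913 = q_6, so the answer is 30844/703.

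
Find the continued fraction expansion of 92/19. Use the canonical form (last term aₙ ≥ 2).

[4; 1, 5, 3]

92 = 4×19 + 16
19 = 1×16 + 3
16 = 5×3 + 1
3 = 3×1 + 0  (stop)
So 92/19 = [4; 1, 5, 3].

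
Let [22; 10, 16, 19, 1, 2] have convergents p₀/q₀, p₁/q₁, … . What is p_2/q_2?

3558/161

Using pₖ = aₖpₖ₋₁ + pₖ₋₂, qₖ = aₖqₖ₋₁ + qₖ₋₂ (with p₋₁=1, p₋₂=0, q₋₁=0, q₋₂=1):
  k=0: a=22, p=22, q=1
  k=1: a=10, p=221, q=10
  k=2: a=16, p=3558, q=161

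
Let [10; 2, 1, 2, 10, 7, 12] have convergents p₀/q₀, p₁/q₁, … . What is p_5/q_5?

6110/589

Using pₖ = aₖpₖ₋₁ + pₖ₋₂, qₖ = aₖqₖ₋₁ + qₖ₋₂ (with p₋₁=1, p₋₂=0, q₋₁=0, q₋₂=1):
  k=0: a=10, p=10, q=1
  k=1: a=2, p=21, q=2
  k=2: a=1, p=31, q=3
  k=3: a=2, p=83, q=8
  k=4: a=10, p=861, q=83
  k=5: a=7, p=6110, q=589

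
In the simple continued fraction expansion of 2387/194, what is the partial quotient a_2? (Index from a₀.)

3

2387 = 12·194 + 59   →  a_0 = 12
194 = 3·59 + 17   →  a_1 = 3
59 = 3·17 + 8   →  a_2 = 3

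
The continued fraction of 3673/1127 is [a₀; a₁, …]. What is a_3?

6

3673 = 3·1127 + 292   →  a_0 = 3
1127 = 3·292 + 251   →  a_1 = 3
292 = 1·251 + 41   →  a_2 = 1
251 = 6·41 + 5   →  a_3 = 6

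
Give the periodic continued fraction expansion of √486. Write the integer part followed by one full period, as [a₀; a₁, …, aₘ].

[22; 22, 44]

a₀ = ⌊√486⌋ = 22.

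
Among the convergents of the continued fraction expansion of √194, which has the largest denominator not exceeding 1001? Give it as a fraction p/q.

5446/391

√194 = [13; 1, 12, 1, 26, …] (period length 4).
Convergents:
  p_0/q_0 = 13/1
  p_1/q_1 = 14/1
  p_2/q_2 = 181/13
  p_3/q_3 = 195/14
  p_4/q_4 = 5251/377
  p_5/q_5 = 5446/391
  p_6/q_6 = 70603/5069
q_5 = 391 ≤ 1001 < 5069 = q_6, so the answer is 5446/391.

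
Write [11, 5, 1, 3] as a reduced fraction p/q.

257/23

Using pₖ = aₖpₖ₋₁ + pₖ₋₂ and qₖ = aₖqₖ₋₁ + qₖ₋₂:
  k=0: a=11, p=11, q=1
  k=1: a=5, p=56, q=5
  k=2: a=1, p=67, q=6
  k=3: a=3, p=257, q=23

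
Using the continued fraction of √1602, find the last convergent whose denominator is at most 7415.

128120/3201

√1602 = [40; 40, 80, …] (period length 2).
Convergents:
  p_0/q_0 = 40/1
  p_1/q_1 = 1601/40
  p_2/q_2 = 128120/3201
  p_3/q_3 = 5126401/128080
q_2 = 3201 ≤ 7415 < 128080 = q_3, so the answer is 128120/3201.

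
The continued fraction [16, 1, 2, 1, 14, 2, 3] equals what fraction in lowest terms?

Fold from the inside: start with 3/1.
  2 + 1/3 = 7/3
  14 + 3/7 = 101/7
  1 + 7/101 = 108/101
  2 + 101/108 = 317/108
  1 + 108/317 = 425/317
  16 + 317/425 = 7117/425

7117/425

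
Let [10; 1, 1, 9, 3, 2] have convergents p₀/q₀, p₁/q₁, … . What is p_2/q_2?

Using pₖ = aₖpₖ₋₁ + pₖ₋₂, qₖ = aₖqₖ₋₁ + qₖ₋₂ (with p₋₁=1, p₋₂=0, q₋₁=0, q₋₂=1):
  k=0: a=10, p=10, q=1
  k=1: a=1, p=11, q=1
  k=2: a=1, p=21, q=2

21/2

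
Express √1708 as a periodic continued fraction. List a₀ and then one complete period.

[41; 3, 20, 3, 82]

a₀ = ⌊√1708⌋ = 41.
With m₀=0, d₀=1 and mₖ₊₁ = dₖaₖ − mₖ, dₖ₊₁ = (n − mₖ₊₁²)/dₖ, aₖ₊₁ = ⌊(a₀+mₖ₊₁)/dₖ₊₁⌋:
  k=1: m=41, d=27, a=3
  k=2: m=40, d=4, a=20
  k=3: m=40, d=27, a=3
  k=4: m=41, d=1, a=82
d=1 and a=2a₀=82 at k=4, so the next step gives (m, d) = (41, 27) again — its k=1 value — and the period has length 4.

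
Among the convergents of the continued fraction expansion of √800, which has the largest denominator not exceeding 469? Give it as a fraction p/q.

√800 = [28; 3, 1, 1, 13, 1, 1, 3, 56, …] (period length 8).
Convergents:
  p_0/q_0 = 28/1
  p_1/q_1 = 85/3
  p_2/q_2 = 113/4
  p_3/q_3 = 198/7
  p_4/q_4 = 2687/95
  p_5/q_5 = 2885/102
  p_6/q_6 = 5572/197
  p_7/q_7 = 19601/693
q_6 = 197 ≤ 469 < 693 = q_7, so the answer is 5572/197.

5572/197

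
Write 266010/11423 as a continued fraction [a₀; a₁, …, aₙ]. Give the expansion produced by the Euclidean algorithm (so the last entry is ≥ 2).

[23; 3, 2, 13, 17, 3, 2]

266010 = 23·11423 + 3281
11423 = 3·3281 + 1580
3281 = 2·1580 + 121
1580 = 13·121 + 7
121 = 17·7 + 2
7 = 3·2 + 1
2 = 2·1 + 0  (stop)
So 266010/11423 = [23; 3, 2, 13, 17, 3, 2].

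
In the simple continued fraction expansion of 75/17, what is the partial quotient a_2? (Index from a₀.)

2

75 = 4·17 + 7   →  a_0 = 4
17 = 2·7 + 3   →  a_1 = 2
7 = 2·3 + 1   →  a_2 = 2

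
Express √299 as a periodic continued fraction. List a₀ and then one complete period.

[17; 3, 2, 3, 34]

a₀ = ⌊√299⌋ = 17.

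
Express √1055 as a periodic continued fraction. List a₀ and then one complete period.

a₀ = ⌊√1055⌋ = 32.
With m₀=0, d₀=1 and mₖ₊₁ = dₖaₖ − mₖ, dₖ₊₁ = (n − mₖ₊₁²)/dₖ, aₖ₊₁ = ⌊(a₀+mₖ₊₁)/dₖ₊₁⌋:
  k=1: m=32, d=31, a=2
  k=2: m=30, d=5, a=12
  k=3: m=30, d=31, a=2
  k=4: m=32, d=1, a=64
d=1 and a=2a₀=64 at k=4, so the next step gives (m, d) = (32, 31) again — its k=1 value — and the period has length 4.

[32; 2, 12, 2, 64]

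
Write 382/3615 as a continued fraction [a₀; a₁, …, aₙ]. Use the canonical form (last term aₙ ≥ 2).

382 = 0×3615 + 382
3615 = 9×382 + 177
382 = 2×177 + 28
177 = 6×28 + 9
28 = 3×9 + 1
9 = 9×1 + 0  (stop)
So 382/3615 = [0; 9, 2, 6, 3, 9].

[0; 9, 2, 6, 3, 9]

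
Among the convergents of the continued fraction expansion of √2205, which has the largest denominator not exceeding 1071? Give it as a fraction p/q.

49634/1057

√2205 = [46; 1, 22, 2, 22, 1, 92, …] (period length 6).
Convergents:
  p_0/q_0 = 46/1
  p_1/q_1 = 47/1
  p_2/q_2 = 1080/23
  p_3/q_3 = 2207/47
  p_4/q_4 = 49634/1057
  p_5/q_5 = 51841/1104
q_4 = 1057 ≤ 1071 < 1104 = q_5, so the answer is 49634/1057.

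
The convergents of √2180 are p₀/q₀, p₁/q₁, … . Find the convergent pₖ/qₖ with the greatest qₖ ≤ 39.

√2180 = [46; 1, 2, 4, 2, 1, 92, …] (period length 6).
Convergents:
  p_0/q_0 = 46/1
  p_1/q_1 = 47/1
  p_2/q_2 = 140/3
  p_3/q_3 = 607/13
  p_4/q_4 = 1354/29
  p_5/q_5 = 1961/42
q_4 = 29 ≤ 39 < 42 = q_5, so the answer is 1354/29.

1354/29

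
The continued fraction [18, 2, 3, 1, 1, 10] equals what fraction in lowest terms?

3116/169

Fold from the inside: start with 10/1.
  1 + 1/10 = 11/10
  1 + 10/11 = 21/11
  3 + 11/21 = 74/21
  2 + 21/74 = 169/74
  18 + 74/169 = 3116/169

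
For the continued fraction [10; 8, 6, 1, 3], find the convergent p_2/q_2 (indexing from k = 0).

Using pₖ = aₖpₖ₋₁ + pₖ₋₂, qₖ = aₖqₖ₋₁ + qₖ₋₂ (with p₋₁=1, p₋₂=0, q₋₁=0, q₋₂=1):
  k=0: a=10, p=10, q=1
  k=1: a=8, p=81, q=8
  k=2: a=6, p=496, q=49

496/49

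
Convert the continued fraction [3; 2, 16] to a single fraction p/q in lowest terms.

Fold from the inside: start with 16/1.
  2 + 1/16 = 33/16
  3 + 16/33 = 115/33

115/33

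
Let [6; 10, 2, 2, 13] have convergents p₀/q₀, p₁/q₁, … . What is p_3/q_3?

Using pₖ = aₖpₖ₋₁ + pₖ₋₂, qₖ = aₖqₖ₋₁ + qₖ₋₂ (with p₋₁=1, p₋₂=0, q₋₁=0, q₋₂=1):
  k=0: a=6, p=6, q=1
  k=1: a=10, p=61, q=10
  k=2: a=2, p=128, q=21
  k=3: a=2, p=317, q=52

317/52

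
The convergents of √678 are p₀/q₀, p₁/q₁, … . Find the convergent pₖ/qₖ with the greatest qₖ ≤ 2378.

√678 = [26; 26, 52, …] (period length 2).
Convergents:
  p_0/q_0 = 26/1
  p_1/q_1 = 677/26
  p_2/q_2 = 35230/1353
  p_3/q_3 = 916657/35204
q_2 = 1353 ≤ 2378 < 35204 = q_3, so the answer is 35230/1353.

35230/1353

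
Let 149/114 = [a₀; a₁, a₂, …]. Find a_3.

1

149 = 1·114 + 35   →  a_0 = 1
114 = 3·35 + 9   →  a_1 = 3
35 = 3·9 + 8   →  a_2 = 3
9 = 1·8 + 1   →  a_3 = 1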